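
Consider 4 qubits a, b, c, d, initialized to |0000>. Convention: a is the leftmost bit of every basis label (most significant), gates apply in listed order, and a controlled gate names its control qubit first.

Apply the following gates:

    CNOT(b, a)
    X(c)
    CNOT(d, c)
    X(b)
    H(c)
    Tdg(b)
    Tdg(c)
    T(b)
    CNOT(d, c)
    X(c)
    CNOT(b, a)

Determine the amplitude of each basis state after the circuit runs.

After the circuit, the state carries amplitude sqrt(2)*exp(3*I*pi/4)/2 on |1100>, sqrt(2)/2 on |1110>, and 0 on every other basis state.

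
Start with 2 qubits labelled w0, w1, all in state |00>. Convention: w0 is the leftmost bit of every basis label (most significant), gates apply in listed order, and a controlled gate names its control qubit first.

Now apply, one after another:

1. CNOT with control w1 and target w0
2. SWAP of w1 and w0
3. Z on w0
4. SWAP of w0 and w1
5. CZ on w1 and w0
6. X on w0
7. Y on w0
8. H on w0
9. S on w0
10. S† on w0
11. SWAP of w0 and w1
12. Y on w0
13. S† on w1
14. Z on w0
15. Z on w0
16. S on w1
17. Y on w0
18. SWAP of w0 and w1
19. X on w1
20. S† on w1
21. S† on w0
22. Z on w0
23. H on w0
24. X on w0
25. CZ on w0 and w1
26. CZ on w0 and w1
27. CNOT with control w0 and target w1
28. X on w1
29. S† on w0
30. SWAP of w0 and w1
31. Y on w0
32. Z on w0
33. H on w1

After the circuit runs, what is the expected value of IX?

The expectation value of IX is 0.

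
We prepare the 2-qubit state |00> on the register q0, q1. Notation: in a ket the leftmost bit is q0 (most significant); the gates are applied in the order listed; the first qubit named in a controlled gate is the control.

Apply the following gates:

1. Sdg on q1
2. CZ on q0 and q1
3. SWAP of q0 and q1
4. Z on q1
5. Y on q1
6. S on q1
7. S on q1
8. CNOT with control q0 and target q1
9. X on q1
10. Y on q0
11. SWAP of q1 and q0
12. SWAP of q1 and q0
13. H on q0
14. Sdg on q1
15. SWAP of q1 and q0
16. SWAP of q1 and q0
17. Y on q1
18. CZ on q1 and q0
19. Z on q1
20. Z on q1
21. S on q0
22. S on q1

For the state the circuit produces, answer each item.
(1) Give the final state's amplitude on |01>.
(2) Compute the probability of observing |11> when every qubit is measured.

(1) The amplitude on |01> is -sqrt(2)/2. Key observation: gates 15-16 undo each other exactly, leaving only the rest of the circuit to track.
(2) A full measurement returns |11> with probability 1/2.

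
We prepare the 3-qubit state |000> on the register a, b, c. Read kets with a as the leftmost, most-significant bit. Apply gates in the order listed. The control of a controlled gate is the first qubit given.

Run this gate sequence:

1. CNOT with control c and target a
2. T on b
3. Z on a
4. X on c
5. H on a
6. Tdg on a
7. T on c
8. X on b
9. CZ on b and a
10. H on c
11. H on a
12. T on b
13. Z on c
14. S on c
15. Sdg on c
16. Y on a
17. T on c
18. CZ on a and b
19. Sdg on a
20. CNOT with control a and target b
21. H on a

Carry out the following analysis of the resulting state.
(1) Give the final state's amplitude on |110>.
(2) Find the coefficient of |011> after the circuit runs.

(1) The final state's coefficient on |110> equals 1/4 - exp(3*I*pi/4)/4. Key observation: the block from step 14 through step 15 cancels to the identity and can be dropped.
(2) |011> carries amplitude 1/4 + exp(I*pi/4)/4 in the final state.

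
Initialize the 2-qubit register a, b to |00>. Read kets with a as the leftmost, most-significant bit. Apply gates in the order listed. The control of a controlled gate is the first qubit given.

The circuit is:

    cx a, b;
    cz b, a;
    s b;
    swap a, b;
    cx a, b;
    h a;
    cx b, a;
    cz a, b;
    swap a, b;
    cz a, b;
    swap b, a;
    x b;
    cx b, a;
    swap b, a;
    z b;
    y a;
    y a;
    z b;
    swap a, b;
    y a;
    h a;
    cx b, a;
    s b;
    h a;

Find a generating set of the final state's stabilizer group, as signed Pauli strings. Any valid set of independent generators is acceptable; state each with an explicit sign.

The stabilizer group can be generated by +XI, -IZ, among other valid generating sets. Key observation: the block from step 15 through step 18 cancels to the identity and can be dropped.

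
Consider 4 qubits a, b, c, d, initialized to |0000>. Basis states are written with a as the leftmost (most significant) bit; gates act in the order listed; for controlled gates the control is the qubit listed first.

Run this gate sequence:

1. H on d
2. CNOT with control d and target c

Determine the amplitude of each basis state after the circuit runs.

The resulting statevector has amplitude sqrt(2)/2 on |0000>, sqrt(2)/2 on |0011>, and 0 on every other basis state.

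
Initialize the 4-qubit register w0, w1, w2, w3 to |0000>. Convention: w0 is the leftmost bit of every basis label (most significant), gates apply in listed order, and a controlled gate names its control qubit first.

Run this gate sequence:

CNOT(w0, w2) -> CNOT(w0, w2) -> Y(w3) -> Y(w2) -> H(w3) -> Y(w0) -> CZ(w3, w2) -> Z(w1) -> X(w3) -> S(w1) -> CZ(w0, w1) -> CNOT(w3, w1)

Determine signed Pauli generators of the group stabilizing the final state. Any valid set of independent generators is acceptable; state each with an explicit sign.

The final state is stabilized by the group generated by +IXIX, -ZIII, +IZIZ, -IIZI; other independent generating sets are equally valid. Key observation: steps 1-2 multiply out to the identity, so the circuit reduces to the remaining gates.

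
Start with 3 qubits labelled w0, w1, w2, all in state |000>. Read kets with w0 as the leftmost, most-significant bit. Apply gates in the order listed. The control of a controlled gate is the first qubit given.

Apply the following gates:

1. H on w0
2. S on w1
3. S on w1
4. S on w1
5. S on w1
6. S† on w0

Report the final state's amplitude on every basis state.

The final amplitudes are sqrt(2)/2 on |000>, -sqrt(2)*I/2 on |100>, and 0 on every other basis state. Key observation: the block from step 2 through step 5 cancels to the identity and can be dropped.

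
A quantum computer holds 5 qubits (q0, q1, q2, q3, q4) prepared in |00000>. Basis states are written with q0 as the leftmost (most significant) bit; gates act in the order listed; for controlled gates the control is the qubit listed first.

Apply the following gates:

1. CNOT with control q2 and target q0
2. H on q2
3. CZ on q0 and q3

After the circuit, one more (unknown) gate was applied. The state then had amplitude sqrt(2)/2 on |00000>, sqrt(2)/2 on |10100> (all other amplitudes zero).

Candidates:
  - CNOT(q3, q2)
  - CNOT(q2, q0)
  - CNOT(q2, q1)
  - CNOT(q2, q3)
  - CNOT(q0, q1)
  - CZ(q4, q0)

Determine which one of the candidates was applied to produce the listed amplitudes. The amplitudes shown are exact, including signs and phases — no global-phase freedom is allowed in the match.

It was CNOT(q2, q0) that produced the state shown.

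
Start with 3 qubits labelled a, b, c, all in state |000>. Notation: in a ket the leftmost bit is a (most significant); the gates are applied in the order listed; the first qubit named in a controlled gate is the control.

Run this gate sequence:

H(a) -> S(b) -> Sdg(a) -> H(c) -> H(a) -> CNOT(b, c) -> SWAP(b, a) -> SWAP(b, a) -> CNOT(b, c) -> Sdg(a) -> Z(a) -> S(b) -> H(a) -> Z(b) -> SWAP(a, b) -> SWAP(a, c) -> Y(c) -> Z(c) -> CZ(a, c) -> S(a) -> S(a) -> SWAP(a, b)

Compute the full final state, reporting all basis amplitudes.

After the circuit, the state carries amplitude -1/2 - I/2 on |101>, -1/2 - I/2 on |111>, and 0 on every other basis state. Key observation: steps 6-9 multiply out to the identity, so the circuit reduces to the remaining gates.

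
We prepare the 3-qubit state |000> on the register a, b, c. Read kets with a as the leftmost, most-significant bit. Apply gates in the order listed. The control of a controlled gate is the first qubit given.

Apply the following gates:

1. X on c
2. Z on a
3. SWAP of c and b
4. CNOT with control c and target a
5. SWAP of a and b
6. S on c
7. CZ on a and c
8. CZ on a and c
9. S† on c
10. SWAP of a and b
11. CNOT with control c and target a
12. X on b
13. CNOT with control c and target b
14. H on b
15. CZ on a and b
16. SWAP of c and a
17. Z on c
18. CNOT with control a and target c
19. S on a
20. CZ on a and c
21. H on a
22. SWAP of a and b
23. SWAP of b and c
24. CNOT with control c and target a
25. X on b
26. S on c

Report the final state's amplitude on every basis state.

The resulting statevector has amplitude 0 on |000>, 0 on |001>, 1/2 on |010>, I/2 on |011>, 0 on |100>, 0 on |101>, 1/2 on |110>, I/2 on |111>. Key observation: gates 4-11 undo each other exactly, leaving only the rest of the circuit to track.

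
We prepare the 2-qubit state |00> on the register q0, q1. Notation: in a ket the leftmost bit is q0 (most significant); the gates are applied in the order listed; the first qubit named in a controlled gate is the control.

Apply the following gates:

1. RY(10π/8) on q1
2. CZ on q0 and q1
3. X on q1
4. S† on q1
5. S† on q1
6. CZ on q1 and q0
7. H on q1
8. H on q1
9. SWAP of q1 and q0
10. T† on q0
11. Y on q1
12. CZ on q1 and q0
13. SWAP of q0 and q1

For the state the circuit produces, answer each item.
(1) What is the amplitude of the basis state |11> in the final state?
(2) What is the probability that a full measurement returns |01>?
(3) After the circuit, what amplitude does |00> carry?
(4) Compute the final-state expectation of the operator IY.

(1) |11> carries amplitude -sqrt(2 - sqrt(2))*exp(I*pi/4)/2 in the final state.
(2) Outcome |01> occurs with probability 0.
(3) The final state's coefficient on |00> equals 0.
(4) The observable IY averages to 1/2.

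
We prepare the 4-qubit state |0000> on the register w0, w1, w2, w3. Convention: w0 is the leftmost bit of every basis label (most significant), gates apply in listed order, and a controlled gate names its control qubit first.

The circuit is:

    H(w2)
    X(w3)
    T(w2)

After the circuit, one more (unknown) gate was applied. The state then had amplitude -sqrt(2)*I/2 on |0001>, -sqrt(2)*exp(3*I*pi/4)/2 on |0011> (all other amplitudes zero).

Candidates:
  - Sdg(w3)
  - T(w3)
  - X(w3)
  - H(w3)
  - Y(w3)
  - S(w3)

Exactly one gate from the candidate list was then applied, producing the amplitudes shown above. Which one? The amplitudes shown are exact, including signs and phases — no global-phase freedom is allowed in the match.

It was Sdg(w3) that produced the state shown.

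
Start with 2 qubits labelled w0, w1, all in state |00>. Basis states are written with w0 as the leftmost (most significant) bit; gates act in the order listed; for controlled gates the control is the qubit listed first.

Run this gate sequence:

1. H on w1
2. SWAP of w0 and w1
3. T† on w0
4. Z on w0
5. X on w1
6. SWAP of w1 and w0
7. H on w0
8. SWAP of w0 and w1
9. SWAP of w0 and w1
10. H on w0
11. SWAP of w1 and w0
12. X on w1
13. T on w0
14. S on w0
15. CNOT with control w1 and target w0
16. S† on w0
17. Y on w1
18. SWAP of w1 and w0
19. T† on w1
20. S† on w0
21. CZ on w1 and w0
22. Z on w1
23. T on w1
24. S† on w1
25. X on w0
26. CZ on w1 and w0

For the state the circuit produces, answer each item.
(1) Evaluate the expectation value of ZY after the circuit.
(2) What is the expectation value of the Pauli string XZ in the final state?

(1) The observable ZY averages to 1. Key observation: gates 5-12 undo each other exactly, leaving only the rest of the circuit to track.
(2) In the final state, XZ has expectation 0.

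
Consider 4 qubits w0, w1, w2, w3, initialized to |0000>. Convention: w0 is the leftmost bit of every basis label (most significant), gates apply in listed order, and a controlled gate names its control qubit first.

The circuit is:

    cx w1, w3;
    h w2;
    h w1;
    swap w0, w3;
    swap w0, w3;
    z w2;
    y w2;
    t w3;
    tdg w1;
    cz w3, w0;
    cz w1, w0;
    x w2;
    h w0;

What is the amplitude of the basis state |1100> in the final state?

The final state's coefficient on |1100> equals sqrt(2)*exp(I*pi/4)/4. Key observation: the block from step 4 through step 5 cancels to the identity and can be dropped.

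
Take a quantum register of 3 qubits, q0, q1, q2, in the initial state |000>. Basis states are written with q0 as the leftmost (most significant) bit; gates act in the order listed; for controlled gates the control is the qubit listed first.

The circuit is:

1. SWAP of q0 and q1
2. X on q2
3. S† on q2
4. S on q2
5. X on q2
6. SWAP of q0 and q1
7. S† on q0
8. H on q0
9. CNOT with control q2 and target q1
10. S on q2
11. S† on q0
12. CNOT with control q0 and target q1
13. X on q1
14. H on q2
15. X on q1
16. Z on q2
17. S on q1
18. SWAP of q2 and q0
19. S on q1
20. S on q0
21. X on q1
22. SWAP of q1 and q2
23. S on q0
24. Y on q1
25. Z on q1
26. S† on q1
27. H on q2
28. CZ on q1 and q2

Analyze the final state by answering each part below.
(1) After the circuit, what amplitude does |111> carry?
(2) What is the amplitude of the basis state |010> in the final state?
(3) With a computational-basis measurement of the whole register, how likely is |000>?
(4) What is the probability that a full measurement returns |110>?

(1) |111> carries amplitude -sqrt(2)/4 in the final state. Key observation: the block from step 1 through step 6 cancels to the identity and can be dropped.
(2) |010> carries amplitude -sqrt(2)/4 in the final state.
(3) Outcome |000> occurs with probability 1/8.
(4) The probability of measuring |110> is 1/8.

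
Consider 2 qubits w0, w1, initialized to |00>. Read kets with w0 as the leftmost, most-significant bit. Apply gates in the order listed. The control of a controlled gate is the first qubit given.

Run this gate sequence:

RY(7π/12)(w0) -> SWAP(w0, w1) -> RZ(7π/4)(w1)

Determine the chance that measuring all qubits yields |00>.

The probability of measuring |00> is -sqrt(6)/8 + sqrt(2)/8 + 1/2.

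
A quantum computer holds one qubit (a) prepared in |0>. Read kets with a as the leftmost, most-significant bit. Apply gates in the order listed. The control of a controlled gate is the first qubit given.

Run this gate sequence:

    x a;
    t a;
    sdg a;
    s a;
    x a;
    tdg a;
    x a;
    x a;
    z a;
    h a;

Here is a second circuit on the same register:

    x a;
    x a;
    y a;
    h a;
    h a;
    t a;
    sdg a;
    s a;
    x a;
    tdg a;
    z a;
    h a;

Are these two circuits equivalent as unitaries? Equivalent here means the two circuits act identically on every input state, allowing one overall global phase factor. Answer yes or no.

No: there is an input state on which the two circuits produce genuinely different outputs (not merely differing by a phase).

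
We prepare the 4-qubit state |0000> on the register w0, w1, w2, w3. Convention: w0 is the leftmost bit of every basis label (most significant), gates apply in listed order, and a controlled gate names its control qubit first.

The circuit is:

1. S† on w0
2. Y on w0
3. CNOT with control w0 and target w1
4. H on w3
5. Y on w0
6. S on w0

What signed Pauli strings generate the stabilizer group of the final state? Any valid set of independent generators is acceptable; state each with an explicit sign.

The final state is stabilized by the group generated by +IIIX, +ZIII, -IZII, +IIZI; other independent generating sets are equally valid.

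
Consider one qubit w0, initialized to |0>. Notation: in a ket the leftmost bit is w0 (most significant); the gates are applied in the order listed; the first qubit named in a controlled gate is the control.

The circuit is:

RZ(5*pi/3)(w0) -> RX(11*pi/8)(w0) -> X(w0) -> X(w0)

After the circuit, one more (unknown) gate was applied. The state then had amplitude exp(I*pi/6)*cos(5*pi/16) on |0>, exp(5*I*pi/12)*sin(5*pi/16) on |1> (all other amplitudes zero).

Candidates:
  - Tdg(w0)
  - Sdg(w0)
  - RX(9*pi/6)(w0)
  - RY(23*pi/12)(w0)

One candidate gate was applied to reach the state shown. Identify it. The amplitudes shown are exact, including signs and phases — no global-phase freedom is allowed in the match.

The unique candidate consistent with the amplitudes is Tdg(w0). Key observation: steps 3-4 multiply out to the identity, so the circuit reduces to the remaining gates.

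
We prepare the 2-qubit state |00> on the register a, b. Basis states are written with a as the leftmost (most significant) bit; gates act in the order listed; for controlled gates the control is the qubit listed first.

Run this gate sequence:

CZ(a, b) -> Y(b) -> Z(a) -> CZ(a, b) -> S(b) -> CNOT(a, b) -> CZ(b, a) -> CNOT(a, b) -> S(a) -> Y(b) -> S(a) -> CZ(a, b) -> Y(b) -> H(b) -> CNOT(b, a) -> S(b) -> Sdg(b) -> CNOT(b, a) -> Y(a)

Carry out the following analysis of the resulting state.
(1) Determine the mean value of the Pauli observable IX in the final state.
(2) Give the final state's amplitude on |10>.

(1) The observable IX averages to -1. Key observation: the block from step 15 through step 18 cancels to the identity and can be dropped.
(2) The amplitude on |10> is -sqrt(2)*I/2.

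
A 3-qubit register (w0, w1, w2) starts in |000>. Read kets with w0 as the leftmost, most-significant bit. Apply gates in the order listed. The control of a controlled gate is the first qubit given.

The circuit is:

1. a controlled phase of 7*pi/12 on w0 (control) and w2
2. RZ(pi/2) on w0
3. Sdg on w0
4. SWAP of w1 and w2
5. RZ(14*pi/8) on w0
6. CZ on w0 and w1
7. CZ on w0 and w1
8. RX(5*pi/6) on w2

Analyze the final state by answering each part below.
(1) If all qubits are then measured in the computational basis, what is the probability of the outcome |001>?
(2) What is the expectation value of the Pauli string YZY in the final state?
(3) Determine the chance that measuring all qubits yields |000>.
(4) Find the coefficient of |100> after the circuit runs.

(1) The probability of measuring |001> is sqrt(3)/4 + 1/2.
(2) The expectation value of YZY is 0.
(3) A full measurement returns |000> with probability 1/2 - sqrt(3)/4.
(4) The final state's coefficient on |100> equals 0.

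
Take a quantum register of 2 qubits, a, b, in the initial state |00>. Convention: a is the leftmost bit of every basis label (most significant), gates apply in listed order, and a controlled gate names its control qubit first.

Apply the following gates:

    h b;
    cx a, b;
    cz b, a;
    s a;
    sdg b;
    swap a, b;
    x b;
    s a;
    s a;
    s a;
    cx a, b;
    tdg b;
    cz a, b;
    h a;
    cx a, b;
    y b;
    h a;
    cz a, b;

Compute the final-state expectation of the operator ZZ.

In the final state, ZZ has expectation sqrt(2)/2.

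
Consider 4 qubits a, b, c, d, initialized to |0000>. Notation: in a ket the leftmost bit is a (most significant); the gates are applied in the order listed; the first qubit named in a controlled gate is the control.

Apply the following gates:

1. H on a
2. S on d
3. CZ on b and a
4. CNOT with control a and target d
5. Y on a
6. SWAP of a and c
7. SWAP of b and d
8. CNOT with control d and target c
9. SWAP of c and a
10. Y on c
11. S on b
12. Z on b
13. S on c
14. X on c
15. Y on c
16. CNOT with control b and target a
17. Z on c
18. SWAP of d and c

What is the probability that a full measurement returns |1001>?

A full measurement returns |1001> with probability 1/2.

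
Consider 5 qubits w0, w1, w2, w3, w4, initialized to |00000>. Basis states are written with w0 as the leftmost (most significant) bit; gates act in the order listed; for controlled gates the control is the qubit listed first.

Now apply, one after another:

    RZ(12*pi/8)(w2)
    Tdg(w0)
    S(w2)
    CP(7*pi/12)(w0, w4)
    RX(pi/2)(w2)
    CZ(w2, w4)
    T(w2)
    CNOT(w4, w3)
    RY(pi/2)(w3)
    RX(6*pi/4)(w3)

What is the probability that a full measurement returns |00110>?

Outcome |00110> occurs with probability 1/4.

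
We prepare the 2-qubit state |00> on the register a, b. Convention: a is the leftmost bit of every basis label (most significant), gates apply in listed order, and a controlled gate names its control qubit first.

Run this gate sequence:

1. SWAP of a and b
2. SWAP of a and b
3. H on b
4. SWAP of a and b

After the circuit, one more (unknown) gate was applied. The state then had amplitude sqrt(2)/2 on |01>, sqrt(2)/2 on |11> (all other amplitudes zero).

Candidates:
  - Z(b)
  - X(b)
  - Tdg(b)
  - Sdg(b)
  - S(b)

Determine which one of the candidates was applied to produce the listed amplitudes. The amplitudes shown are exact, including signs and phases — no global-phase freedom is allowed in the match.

It was X(b) that produced the state shown. Key observation: steps 1-2 multiply out to the identity, so the circuit reduces to the remaining gates.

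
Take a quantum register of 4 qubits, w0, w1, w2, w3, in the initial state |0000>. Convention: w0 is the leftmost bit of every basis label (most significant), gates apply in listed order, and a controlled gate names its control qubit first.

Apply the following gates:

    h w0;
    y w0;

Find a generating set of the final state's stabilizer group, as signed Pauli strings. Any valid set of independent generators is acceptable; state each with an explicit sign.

One valid set of independent stabilizer generators is -XIII, +IZII, +IIZI, +IIIZ (any independent generating set of the same group is equally correct).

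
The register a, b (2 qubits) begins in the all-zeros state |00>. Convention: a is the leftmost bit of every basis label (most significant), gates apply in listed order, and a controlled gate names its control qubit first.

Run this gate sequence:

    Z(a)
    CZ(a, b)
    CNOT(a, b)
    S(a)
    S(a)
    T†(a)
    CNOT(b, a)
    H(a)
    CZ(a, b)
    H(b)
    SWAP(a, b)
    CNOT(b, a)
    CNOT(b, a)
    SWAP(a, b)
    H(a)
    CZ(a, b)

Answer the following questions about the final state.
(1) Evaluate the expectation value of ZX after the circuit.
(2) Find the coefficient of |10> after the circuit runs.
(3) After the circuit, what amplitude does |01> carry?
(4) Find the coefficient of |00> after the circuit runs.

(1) The expectation value of ZX is 1.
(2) |10> carries amplitude 0 in the final state.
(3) The final state's coefficient on |01> equals sqrt(2)/2.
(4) The amplitude on |00> is sqrt(2)/2.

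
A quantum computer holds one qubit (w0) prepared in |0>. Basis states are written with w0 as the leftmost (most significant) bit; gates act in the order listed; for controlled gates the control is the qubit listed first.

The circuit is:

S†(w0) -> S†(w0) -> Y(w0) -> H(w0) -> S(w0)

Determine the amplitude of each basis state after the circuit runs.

The final amplitudes are sqrt(2)*I/2 on |0>, sqrt(2)/2 on |1>.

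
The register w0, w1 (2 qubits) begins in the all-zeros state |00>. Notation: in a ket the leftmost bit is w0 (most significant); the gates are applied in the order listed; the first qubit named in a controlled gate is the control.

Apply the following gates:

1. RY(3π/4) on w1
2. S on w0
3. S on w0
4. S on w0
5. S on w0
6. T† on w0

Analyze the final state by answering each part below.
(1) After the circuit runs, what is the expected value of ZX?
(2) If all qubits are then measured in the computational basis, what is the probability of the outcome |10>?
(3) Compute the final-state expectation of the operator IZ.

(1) In the final state, ZX has expectation sqrt(2)/2.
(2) Outcome |10> occurs with probability 0.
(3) The expectation value of IZ is -sqrt(2)/2.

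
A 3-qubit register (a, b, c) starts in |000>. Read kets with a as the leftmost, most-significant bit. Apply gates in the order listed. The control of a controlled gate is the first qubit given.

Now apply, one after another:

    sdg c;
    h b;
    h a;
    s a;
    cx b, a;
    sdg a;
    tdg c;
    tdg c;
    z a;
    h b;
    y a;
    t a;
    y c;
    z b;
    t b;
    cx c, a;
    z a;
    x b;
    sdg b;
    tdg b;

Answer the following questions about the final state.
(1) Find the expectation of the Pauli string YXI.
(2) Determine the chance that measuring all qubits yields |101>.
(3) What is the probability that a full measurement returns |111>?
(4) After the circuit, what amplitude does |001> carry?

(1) The observable YXI averages to sqrt(2)/2.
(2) The probability of measuring |101> is 1/4.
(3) A full measurement returns |111> with probability 1/4.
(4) The final state's coefficient on |001> equals sqrt(2)*(1 + I)/4.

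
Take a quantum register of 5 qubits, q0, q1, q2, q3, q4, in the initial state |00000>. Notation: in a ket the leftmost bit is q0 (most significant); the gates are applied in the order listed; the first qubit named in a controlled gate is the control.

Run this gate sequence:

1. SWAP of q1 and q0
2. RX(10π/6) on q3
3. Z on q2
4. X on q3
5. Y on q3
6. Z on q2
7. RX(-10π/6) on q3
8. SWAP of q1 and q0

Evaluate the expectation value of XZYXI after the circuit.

In the final state, XZYXI has expectation 0.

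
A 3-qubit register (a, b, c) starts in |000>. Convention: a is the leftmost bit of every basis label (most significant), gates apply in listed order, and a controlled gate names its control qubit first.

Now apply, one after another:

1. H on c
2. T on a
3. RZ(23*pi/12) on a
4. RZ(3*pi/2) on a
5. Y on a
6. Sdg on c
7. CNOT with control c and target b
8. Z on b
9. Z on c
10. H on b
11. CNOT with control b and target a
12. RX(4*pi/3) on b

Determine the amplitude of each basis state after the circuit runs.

The resulting statevector has amplitude sqrt(3)*exp(7*I*pi/24)/4 on |000>, sqrt(3)*exp(19*I*pi/24)/4 on |001>, -exp(19*I*pi/24)/4 on |010>, exp(7*I*pi/24)/4 on |011>, -exp(19*I*pi/24)/4 on |100>, -exp(7*I*pi/24)/4 on |101>, sqrt(3)*exp(7*I*pi/24)/4 on |110>, -sqrt(3)*exp(19*I*pi/24)/4 on |111>.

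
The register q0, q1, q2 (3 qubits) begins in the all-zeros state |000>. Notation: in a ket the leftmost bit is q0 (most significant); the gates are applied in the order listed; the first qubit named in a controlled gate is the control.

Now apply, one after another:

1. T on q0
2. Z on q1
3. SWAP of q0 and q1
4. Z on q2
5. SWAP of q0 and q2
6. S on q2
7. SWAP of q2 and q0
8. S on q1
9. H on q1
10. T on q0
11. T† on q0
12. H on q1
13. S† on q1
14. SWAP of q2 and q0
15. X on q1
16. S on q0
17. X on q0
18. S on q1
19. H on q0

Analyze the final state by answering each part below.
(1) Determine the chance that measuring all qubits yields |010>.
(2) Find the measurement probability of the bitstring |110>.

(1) The probability of measuring |010> is 1/2. Key observation: gates 7-14 undo each other exactly, leaving only the rest of the circuit to track.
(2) A full measurement returns |110> with probability 1/2.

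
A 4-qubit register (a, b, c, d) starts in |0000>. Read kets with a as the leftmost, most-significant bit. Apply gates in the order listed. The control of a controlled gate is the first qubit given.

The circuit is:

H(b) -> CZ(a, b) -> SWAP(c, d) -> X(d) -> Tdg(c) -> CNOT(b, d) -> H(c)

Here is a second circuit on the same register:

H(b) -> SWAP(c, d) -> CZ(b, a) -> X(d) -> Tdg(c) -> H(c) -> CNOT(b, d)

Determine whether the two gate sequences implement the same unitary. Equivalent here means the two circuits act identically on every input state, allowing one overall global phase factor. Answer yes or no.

Yes — the two circuits implement the same unitary up to a global phase.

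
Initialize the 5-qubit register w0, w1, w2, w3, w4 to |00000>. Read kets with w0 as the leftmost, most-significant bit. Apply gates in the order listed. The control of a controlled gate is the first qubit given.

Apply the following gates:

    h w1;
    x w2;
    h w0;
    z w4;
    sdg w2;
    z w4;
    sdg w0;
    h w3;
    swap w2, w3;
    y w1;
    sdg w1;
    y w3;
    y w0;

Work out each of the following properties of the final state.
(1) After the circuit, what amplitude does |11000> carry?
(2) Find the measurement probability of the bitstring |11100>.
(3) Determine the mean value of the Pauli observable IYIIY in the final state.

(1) The amplitude on |11000> is -sqrt(2)*I/4.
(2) The probability of measuring |11100> is 1/8.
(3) The expectation value of IYIIY is 0.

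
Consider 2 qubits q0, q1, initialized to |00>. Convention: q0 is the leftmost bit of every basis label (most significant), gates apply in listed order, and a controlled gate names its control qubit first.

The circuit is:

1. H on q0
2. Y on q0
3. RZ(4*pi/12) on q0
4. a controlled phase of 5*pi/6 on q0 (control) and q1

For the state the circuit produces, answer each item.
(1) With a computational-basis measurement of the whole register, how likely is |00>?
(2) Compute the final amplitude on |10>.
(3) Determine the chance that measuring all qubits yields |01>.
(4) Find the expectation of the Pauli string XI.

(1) The probability of measuring |00> is 1/2.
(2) The final state's coefficient on |10> equals sqrt(2)*exp(2*I*pi/3)/2.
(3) A full measurement returns |01> with probability 0.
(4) In the final state, XI has expectation -1/2.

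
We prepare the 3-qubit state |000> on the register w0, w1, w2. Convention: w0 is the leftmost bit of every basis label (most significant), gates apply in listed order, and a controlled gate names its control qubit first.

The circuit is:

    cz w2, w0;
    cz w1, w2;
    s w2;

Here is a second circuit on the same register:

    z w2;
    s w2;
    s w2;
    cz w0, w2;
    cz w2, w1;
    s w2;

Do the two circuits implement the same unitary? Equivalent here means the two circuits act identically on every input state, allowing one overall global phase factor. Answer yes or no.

Yes — the two circuits implement the same unitary up to a global phase.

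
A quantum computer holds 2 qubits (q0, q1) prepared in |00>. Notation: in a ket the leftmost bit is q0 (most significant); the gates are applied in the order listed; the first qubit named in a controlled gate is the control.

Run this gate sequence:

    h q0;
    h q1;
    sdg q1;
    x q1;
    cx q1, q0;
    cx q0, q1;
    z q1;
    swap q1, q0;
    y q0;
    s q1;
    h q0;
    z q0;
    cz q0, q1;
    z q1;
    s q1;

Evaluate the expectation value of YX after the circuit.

The expectation value of YX is -1.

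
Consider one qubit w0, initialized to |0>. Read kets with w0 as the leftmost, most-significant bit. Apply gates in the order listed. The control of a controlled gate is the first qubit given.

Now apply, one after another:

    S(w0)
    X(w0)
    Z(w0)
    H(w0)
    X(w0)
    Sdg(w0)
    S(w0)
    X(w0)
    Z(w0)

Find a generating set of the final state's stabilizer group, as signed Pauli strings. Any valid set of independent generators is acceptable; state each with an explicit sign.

The stabilizer group can be generated by +X, among other valid generating sets.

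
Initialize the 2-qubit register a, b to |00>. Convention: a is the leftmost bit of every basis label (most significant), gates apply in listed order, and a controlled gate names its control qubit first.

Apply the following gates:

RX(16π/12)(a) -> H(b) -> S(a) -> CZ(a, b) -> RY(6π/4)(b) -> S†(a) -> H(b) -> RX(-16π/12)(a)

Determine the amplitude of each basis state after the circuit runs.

After the circuit, the state carries amplitude sqrt(2)/4 on |00>, -sqrt(2)/2 on |01>, sqrt(6)*I/4 on |10>, 0 on |11>.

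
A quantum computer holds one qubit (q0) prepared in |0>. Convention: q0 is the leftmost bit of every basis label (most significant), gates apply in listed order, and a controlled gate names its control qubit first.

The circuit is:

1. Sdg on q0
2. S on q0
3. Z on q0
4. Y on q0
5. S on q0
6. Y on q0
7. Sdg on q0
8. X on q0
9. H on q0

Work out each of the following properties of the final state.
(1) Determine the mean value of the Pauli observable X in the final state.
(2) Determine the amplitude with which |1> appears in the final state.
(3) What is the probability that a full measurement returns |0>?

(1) The expectation value of X is -1.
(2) The final state's coefficient on |1> equals -sqrt(2)*I/2.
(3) Outcome |0> occurs with probability 1/2.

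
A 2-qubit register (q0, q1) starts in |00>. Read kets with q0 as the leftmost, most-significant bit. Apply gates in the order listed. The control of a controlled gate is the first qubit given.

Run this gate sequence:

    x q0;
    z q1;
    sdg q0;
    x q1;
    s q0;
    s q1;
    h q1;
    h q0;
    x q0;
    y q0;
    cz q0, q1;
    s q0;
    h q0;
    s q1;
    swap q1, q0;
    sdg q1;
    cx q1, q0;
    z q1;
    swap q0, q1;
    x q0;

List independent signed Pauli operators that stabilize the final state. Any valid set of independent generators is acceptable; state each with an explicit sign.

The stabilizer group can be generated by +XZ, +ZX, among other valid generating sets.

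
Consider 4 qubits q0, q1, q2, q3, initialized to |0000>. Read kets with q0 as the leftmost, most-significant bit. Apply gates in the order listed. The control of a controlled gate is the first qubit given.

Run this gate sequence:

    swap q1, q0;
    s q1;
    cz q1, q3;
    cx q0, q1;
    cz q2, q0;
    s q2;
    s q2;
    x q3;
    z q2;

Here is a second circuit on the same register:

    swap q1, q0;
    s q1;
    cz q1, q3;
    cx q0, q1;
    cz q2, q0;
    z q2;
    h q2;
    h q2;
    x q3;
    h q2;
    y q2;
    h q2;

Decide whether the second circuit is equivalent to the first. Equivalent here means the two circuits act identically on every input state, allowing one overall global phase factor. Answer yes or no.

No — the two circuits implement different unitaries, even allowing a global phase.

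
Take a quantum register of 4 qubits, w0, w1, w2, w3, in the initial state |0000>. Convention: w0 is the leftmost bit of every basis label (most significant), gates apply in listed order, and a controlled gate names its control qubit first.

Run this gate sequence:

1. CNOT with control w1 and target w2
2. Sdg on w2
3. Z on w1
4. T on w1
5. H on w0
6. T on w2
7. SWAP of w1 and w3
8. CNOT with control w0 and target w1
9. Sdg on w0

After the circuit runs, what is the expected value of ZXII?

In the final state, ZXII has expectation 0.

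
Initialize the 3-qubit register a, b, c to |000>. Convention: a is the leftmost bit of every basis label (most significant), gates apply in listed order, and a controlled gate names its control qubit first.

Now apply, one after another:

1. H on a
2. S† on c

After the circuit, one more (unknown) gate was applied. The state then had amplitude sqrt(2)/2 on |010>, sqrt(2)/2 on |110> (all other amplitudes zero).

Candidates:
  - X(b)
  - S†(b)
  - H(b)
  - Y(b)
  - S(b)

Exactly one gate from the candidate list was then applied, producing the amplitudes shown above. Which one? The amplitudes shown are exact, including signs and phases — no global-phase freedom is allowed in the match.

The applied gate was X(b).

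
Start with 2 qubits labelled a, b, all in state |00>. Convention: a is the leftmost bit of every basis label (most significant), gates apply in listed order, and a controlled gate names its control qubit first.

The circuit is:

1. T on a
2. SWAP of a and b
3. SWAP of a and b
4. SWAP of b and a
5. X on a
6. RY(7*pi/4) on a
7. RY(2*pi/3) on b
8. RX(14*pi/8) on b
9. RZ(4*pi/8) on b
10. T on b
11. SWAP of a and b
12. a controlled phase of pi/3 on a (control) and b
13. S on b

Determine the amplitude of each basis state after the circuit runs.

After the circuit, the state carries amplitude (-sqrt(6) + 2*sqrt(3) - sqrt(2)*I)*exp(I*pi/4)/8 on |00>, (sqrt(2) + 2 + sqrt(6)*I)*exp(I*pi/4)/8 on |01>, -1/4 + sqrt(2)/8 + sqrt(6)*I/8 on |10>, -sqrt(3)*exp(I*pi/3)/4 - sqrt(6)*exp(I*pi/3)/8 - sqrt(2)*exp(5*I*pi/6)/8 on |11>.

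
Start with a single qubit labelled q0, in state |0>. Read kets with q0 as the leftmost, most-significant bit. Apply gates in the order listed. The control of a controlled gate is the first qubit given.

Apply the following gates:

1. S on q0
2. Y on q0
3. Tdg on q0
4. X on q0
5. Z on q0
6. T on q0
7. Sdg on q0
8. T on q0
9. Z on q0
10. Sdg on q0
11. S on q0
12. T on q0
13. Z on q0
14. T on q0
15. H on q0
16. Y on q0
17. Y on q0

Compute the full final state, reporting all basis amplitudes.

The final amplitudes are sqrt(2)*exp(I*pi/4)/2 on |0>, sqrt(2)*exp(I*pi/4)/2 on |1>.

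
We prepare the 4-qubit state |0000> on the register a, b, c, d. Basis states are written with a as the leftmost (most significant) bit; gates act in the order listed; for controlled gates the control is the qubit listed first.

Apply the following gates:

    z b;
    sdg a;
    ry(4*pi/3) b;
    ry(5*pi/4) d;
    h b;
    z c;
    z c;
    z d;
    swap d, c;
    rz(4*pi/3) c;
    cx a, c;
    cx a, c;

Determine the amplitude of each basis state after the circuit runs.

The resulting statevector has amplitude sqrt(2 - sqrt(2))*(-sqrt(2) + sqrt(6))*exp(I*pi/3)/8 on |0000>, sqrt(sqrt(2) + 2)*(-sqrt(6) + sqrt(2))*exp(2*I*pi/3)/8 on |0010>, sqrt(2 - sqrt(2))*(-sqrt(6) - sqrt(2))*exp(I*pi/3)/8 on |0100>, sqrt(sqrt(2) + 2)*(sqrt(2) + sqrt(6))*exp(2*I*pi/3)/8 on |0110>, and 0 on every other basis state. Key observation: gates 11-12 undo each other exactly, leaving only the rest of the circuit to track.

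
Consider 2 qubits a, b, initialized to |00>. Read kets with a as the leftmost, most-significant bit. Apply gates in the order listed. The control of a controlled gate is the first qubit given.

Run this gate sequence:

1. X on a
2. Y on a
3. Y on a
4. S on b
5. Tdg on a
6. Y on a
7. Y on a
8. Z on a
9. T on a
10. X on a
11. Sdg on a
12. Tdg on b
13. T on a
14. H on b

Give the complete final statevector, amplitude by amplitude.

The resulting statevector has amplitude -sqrt(2)/2 on |00>, -sqrt(2)/2 on |01>, 0 on |10>, 0 on |11>.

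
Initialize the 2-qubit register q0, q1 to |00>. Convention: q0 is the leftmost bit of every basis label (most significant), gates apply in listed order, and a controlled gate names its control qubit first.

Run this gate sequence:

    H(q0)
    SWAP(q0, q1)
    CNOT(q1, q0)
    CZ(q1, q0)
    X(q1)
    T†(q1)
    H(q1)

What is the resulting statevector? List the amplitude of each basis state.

After the circuit, the state carries amplitude -exp(3*I*pi/4)/2 on |00>, exp(3*I*pi/4)/2 on |01>, -1/2 on |10>, -1/2 on |11>.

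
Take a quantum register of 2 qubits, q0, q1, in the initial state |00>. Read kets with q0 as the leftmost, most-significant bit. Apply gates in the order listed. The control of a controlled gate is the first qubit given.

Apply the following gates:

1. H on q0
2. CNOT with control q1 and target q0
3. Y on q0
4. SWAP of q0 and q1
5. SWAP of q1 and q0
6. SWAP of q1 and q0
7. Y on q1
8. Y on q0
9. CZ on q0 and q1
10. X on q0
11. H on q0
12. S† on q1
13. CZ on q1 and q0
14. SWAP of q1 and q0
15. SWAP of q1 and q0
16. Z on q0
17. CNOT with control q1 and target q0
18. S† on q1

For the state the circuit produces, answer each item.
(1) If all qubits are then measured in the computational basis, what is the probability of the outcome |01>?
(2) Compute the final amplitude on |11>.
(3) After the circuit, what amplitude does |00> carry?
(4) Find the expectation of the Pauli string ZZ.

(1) A full measurement returns |01> with probability 1/4. Key observation: gates 14-15 undo each other exactly, leaving only the rest of the circuit to track.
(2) The final state's coefficient on |11> equals I/2.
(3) |00> carries amplitude I/2 in the final state.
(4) The expectation value of ZZ is 0.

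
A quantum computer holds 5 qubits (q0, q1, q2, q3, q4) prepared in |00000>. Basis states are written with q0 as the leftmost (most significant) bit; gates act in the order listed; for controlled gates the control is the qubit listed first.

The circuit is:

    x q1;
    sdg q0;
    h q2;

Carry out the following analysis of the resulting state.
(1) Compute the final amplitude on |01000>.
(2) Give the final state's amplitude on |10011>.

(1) The final state's coefficient on |01000> equals sqrt(2)/2.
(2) The amplitude on |10011> is 0.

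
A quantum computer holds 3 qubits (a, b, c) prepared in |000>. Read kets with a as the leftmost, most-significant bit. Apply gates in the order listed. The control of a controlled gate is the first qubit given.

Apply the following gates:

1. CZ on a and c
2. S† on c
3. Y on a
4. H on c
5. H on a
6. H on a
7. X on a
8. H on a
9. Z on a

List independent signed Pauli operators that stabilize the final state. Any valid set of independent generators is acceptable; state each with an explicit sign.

The final state is stabilized by the group generated by -XII, +IIX, +IZI; other independent generating sets are equally valid. Key observation: gates 6-9 undo each other exactly, leaving only the rest of the circuit to track.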